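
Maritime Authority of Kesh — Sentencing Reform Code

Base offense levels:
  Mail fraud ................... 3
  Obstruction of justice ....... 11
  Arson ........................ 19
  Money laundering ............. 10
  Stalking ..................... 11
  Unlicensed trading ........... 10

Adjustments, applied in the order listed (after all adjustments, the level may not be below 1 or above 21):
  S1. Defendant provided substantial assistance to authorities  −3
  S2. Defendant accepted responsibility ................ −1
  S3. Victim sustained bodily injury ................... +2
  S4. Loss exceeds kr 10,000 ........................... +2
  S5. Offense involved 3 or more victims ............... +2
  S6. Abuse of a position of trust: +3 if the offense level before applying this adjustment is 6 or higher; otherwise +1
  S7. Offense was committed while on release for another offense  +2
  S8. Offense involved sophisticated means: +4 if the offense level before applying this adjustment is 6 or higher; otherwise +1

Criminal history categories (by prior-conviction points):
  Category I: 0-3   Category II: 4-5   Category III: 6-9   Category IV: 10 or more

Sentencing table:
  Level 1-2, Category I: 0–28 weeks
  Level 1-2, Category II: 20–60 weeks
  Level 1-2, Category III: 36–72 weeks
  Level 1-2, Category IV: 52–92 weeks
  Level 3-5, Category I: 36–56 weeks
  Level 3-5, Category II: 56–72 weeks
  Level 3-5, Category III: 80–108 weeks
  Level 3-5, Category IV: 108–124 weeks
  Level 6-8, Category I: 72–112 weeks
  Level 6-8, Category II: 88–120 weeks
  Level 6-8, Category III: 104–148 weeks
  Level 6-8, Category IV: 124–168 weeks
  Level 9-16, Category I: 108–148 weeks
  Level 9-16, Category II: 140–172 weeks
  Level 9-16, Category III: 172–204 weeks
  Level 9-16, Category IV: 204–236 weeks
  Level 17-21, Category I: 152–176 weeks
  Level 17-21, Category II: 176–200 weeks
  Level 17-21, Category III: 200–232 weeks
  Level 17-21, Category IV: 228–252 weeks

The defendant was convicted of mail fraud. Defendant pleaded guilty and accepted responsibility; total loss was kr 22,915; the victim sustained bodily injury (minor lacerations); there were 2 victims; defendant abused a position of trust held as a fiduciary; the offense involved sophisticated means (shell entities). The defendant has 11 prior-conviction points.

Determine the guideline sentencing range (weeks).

204-236 weeks

Base offense level for mail fraud: 3.
S2 applies: 3 − 1 = 2.
S3 applies: 2 + 2 = 4.
S4 applies: 4 + 2 = 6.
S5 does not apply.
S6 applies (level before this adjustment is 6 ≥ 6, so +3): 6 + 3 = 9.
S7 does not apply.
S8 applies (level before this adjustment is 9 ≥ 6, so +4): 9 + 4 = 13.
Final offense level: 13.
Criminal history: 11 prior points → Category IV (10+).
Level 13 falls in the 9-16 band.
Grid: Level 9-16 × Category IV = 204-236 weeks.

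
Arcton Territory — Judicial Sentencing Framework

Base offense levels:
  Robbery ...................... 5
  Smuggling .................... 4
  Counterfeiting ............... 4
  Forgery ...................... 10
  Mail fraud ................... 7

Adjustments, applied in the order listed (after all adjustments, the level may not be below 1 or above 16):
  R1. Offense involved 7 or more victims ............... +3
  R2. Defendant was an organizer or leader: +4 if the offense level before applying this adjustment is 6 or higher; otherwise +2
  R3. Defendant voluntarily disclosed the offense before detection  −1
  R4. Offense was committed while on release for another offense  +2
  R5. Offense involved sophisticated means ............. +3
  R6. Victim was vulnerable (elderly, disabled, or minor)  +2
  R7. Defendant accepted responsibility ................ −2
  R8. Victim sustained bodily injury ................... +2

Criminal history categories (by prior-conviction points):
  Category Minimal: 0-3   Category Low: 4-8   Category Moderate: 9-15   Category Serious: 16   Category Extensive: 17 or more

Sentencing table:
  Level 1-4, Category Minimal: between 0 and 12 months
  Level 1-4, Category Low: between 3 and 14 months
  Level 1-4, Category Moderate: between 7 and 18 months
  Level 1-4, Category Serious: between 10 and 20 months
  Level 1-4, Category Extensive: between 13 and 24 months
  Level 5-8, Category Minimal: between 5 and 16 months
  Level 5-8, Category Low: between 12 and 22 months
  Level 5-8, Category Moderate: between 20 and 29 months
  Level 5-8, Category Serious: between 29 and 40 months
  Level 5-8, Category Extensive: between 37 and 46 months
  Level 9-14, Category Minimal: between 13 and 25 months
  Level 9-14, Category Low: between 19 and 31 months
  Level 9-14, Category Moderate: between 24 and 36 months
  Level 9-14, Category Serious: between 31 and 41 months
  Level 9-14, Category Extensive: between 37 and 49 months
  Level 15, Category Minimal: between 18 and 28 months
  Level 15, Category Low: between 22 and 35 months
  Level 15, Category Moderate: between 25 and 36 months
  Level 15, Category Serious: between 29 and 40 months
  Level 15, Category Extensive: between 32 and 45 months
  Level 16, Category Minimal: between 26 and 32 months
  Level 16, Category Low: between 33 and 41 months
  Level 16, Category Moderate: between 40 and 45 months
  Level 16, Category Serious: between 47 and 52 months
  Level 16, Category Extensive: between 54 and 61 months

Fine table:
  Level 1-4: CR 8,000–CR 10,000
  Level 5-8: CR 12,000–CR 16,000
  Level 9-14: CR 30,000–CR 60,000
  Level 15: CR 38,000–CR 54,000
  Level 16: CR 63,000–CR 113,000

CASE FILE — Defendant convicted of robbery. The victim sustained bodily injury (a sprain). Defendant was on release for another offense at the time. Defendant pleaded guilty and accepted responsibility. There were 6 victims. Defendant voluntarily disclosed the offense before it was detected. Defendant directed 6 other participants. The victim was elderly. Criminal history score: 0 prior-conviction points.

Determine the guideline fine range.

Base offense level for robbery: 5.
R2 applies (level before this adjustment is 5 < 6, so +2): 5 + 2 = 7.
R3 applies: 7 − 1 = 6.
R4 applies: 6 + 2 = 8.
R5 does not apply.
R6 applies: 8 + 2 = 10.
R7 applies: 10 − 2 = 8.
R8 applies: 8 + 2 = 10.
Final offense level: 10.
Level 10 falls in the 9-14 band.
Fine table: Level 9-14 → CR 30,000–CR 60,000.

CR 30,000–CR 60,000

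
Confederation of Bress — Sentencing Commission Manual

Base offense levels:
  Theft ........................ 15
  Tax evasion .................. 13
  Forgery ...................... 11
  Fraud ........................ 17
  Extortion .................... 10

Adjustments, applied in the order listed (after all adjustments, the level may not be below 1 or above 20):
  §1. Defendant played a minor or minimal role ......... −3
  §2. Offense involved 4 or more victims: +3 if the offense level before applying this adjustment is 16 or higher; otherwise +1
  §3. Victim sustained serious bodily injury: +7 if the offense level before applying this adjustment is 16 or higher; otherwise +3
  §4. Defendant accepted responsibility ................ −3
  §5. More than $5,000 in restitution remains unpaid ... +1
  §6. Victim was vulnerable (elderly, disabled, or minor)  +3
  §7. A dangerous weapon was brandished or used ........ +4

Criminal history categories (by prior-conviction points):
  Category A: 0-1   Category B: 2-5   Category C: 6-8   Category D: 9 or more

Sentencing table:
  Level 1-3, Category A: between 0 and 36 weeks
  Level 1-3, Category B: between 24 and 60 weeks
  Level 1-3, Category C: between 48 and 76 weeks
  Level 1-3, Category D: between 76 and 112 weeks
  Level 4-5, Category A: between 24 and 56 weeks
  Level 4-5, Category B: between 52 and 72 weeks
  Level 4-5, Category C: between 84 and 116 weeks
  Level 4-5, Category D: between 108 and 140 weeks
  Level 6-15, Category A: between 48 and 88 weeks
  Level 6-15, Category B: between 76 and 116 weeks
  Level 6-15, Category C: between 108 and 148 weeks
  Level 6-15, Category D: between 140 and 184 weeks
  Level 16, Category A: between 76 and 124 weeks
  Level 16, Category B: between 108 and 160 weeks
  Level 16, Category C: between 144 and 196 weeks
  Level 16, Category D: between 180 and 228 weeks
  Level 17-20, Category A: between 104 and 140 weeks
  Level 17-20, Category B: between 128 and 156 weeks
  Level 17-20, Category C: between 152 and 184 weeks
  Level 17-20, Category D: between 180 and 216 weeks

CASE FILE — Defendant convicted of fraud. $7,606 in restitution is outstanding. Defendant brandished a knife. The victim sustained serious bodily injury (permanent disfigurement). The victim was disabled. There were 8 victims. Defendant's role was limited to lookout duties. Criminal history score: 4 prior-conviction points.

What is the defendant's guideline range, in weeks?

128-156 weeks

Base offense level for fraud: 17.
§1 applies: 17 − 3 = 14.
§2 applies (level before this adjustment is 14 < 16, so +1): 14 + 1 = 15.
§3 applies (level before this adjustment is 15 < 16, so +3): 15 + 3 = 18.
§5 applies: 18 + 1 = 19.
§6 applies: 19 + 3 = 22.
§7 applies: 22 + 4 = 26.
Level 26 exceeds the maximum of 20; capped at 20.
Final offense level: 20.
Criminal history: 4 prior points → Category B (2-5).
Level 20 falls in the 17-20 band.
Grid: Level 17-20 × Category B = 128-156 weeks.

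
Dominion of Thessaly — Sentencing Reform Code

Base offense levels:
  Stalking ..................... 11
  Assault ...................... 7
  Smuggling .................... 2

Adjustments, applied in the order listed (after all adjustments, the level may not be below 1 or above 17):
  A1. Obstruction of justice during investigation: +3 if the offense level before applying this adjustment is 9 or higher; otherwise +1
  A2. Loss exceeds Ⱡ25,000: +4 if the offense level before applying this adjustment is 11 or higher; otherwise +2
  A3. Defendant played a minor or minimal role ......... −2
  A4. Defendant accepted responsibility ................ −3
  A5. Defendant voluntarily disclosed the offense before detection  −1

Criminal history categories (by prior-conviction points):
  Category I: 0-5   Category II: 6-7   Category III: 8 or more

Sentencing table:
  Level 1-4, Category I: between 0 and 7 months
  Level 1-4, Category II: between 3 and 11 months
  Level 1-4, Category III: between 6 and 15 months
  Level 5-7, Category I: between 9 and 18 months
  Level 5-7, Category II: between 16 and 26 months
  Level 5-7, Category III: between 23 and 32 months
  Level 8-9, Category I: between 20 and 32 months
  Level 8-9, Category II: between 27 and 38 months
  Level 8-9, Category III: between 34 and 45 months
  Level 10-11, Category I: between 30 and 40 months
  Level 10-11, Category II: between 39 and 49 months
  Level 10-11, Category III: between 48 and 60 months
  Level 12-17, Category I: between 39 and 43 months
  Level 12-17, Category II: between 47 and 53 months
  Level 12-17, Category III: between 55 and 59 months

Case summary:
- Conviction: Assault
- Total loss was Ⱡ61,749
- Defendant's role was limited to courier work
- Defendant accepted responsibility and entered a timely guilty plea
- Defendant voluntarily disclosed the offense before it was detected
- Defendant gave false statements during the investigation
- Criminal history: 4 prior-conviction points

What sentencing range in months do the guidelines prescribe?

0-7 months

Base offense level for assault: 7.
A1 applies (level before this adjustment is 7 < 9, so +1): 7 + 1 = 8.
A2 applies (level before this adjustment is 8 < 11, so +2): 8 + 2 = 10.
A3 applies: 10 − 2 = 8.
A4 applies: 8 − 3 = 5.
A5 applies: 5 − 1 = 4.
Final offense level: 4.
Criminal history: 4 prior points → Category I (0-5).
Level 4 falls in the 1-4 band.
Grid: Level 1-4 × Category I = 0-7 months.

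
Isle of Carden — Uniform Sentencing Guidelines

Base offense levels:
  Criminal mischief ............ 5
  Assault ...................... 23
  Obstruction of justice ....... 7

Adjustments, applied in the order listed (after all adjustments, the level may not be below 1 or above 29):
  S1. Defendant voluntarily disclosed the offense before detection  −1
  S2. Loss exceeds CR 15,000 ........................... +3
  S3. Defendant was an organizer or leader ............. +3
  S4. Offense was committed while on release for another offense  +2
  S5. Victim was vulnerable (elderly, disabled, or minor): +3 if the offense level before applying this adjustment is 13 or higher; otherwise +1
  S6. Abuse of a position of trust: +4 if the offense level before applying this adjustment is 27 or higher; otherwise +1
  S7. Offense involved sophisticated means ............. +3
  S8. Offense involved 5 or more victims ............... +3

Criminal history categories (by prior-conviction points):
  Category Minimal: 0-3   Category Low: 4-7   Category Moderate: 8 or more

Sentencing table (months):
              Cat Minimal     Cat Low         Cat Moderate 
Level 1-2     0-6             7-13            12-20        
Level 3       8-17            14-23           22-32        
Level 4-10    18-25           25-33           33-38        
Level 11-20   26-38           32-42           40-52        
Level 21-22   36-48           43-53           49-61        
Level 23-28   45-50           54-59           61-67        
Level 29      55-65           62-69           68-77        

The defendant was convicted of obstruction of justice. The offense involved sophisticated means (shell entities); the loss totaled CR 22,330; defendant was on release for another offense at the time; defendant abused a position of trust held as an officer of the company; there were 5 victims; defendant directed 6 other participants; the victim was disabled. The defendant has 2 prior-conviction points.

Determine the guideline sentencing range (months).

45-50 months

Base offense level for obstruction of justice: 7.
S2 applies: 7 + 3 = 10.
S3 applies: 10 + 3 = 13.
S4 applies: 13 + 2 = 15.
S5 applies (level before this adjustment is 15 ≥ 13, so +3): 15 + 3 = 18.
S6 applies (level before this adjustment is 18 < 27, so +1): 18 + 1 = 19.
S7 applies: 19 + 3 = 22.
S8 applies: 22 + 3 = 25.
Final offense level: 25.
Criminal history: 2 prior points → Category Minimal (0-3).
Level 25 falls in the 23-28 band.
Grid: Level 23-28 × Category Minimal = 45-50 months.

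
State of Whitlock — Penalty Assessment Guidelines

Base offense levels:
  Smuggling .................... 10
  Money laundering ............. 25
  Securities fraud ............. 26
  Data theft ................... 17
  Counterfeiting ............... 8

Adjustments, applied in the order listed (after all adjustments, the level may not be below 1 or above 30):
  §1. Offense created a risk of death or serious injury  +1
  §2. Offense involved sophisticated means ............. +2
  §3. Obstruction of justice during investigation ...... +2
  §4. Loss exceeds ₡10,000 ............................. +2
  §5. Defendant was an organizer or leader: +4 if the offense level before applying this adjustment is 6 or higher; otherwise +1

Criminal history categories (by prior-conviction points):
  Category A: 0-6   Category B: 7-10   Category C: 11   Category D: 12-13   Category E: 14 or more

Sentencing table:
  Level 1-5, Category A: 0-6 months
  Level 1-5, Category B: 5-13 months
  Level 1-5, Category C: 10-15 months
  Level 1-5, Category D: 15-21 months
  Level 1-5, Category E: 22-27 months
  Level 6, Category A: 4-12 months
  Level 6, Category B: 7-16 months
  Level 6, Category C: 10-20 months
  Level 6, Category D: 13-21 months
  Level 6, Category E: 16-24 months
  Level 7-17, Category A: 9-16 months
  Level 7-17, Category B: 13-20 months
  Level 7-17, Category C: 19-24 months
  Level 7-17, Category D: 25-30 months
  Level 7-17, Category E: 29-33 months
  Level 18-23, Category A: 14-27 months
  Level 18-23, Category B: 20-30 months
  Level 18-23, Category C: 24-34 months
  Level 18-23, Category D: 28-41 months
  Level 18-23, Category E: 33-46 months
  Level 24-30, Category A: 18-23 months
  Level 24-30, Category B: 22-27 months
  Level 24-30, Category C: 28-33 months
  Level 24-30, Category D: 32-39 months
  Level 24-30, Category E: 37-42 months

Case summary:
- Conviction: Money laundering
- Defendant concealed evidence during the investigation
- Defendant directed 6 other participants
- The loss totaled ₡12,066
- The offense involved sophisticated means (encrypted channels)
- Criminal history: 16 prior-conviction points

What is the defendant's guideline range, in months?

Base offense level for money laundering: 25.
§2 applies: 25 + 2 = 27.
§3 applies: 27 + 2 = 29.
§4 applies: 29 + 2 = 31.
§5 applies (level before this adjustment is 31 ≥ 6, so +4): 31 + 4 = 35.
Level 35 exceeds the maximum of 30; capped at 30.
Final offense level: 30.
Criminal history: 16 prior points → Category E (14+).
Level 30 falls in the 24-30 band.
Grid: Level 24-30 × Category E = 37-42 months.

37-42 months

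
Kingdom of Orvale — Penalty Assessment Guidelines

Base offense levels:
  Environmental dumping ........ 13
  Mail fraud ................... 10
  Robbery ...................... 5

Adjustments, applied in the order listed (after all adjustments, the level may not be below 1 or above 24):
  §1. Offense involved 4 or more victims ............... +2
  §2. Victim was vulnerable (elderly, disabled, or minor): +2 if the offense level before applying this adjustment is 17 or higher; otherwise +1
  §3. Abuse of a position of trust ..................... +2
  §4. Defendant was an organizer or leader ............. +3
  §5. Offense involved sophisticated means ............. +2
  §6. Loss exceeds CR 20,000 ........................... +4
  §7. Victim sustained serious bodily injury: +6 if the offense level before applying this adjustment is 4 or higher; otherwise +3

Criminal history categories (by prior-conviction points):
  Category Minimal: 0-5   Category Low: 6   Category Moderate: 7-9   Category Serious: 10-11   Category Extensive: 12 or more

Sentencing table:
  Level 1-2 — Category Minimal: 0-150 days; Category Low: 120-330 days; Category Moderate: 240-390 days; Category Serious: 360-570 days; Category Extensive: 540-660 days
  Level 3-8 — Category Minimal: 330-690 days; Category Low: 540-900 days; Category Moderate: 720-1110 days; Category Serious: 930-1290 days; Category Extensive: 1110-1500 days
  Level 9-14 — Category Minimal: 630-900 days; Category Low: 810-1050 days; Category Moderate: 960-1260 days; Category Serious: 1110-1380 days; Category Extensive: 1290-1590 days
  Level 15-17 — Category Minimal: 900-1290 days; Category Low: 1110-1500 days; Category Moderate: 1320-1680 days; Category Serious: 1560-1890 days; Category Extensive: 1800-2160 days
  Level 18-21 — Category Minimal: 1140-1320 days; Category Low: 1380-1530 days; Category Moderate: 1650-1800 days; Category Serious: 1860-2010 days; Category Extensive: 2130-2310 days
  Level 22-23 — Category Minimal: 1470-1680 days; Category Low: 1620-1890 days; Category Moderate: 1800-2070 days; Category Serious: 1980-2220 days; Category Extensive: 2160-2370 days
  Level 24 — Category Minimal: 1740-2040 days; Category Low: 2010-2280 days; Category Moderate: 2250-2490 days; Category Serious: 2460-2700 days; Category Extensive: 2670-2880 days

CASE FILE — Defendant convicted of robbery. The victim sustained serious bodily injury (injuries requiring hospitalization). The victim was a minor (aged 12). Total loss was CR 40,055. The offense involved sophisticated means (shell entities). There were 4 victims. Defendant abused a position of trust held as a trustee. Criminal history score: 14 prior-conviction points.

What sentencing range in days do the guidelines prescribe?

Base offense level for robbery: 5.
§1 applies: 5 + 2 = 7.
§2 applies (level before this adjustment is 7 < 17, so +1): 7 + 1 = 8.
§3 applies: 8 + 2 = 10.
§4 does not apply.
§5 applies: 10 + 2 = 12.
§6 applies: 12 + 4 = 16.
§7 applies (level before this adjustment is 16 ≥ 4, so +6): 16 + 6 = 22.
Final offense level: 22.
Criminal history: 14 prior points → Category Extensive (12+).
Level 22 falls in the 22-23 band.
Grid: Level 22-23 × Category Extensive = 2160-2370 days.

2160-2370 days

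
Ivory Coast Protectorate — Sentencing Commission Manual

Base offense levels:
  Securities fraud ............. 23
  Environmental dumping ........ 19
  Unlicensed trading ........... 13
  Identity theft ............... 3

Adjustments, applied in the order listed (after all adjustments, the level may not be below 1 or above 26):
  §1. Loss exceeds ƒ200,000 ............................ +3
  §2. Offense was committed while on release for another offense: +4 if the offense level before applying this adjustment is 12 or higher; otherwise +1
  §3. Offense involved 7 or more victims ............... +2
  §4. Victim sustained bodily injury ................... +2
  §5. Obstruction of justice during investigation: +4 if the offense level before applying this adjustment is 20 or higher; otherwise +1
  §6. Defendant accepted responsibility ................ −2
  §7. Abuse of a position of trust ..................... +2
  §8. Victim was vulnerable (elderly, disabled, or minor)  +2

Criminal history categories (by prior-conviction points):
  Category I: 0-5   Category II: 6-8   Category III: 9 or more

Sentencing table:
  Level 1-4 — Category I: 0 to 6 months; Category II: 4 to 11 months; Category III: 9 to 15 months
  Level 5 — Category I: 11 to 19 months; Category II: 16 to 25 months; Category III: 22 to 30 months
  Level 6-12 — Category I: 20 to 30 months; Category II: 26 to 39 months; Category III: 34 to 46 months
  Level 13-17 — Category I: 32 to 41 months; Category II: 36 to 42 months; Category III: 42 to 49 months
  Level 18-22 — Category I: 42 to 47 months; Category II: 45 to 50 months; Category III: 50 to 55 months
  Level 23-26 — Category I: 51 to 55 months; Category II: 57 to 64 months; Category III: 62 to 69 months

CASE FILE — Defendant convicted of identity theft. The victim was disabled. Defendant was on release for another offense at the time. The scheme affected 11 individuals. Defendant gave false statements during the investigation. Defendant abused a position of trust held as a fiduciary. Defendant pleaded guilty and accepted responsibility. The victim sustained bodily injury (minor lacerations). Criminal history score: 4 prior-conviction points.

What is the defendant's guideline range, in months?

Base offense level for identity theft: 3.
§2 applies (level before this adjustment is 3 < 12, so +1): 3 + 1 = 4.
§3 applies: 4 + 2 = 6.
§4 applies: 6 + 2 = 8.
§5 applies (level before this adjustment is 8 < 20, so +1): 8 + 1 = 9.
§6 applies: 9 − 2 = 7.
§7 applies: 7 + 2 = 9.
§8 applies: 9 + 2 = 11.
Final offense level: 11.
Criminal history: 4 prior points → Category I (0-5).
Level 11 falls in the 6-12 band.
Grid: Level 6-12 × Category I = 20-30 months.

20-30 months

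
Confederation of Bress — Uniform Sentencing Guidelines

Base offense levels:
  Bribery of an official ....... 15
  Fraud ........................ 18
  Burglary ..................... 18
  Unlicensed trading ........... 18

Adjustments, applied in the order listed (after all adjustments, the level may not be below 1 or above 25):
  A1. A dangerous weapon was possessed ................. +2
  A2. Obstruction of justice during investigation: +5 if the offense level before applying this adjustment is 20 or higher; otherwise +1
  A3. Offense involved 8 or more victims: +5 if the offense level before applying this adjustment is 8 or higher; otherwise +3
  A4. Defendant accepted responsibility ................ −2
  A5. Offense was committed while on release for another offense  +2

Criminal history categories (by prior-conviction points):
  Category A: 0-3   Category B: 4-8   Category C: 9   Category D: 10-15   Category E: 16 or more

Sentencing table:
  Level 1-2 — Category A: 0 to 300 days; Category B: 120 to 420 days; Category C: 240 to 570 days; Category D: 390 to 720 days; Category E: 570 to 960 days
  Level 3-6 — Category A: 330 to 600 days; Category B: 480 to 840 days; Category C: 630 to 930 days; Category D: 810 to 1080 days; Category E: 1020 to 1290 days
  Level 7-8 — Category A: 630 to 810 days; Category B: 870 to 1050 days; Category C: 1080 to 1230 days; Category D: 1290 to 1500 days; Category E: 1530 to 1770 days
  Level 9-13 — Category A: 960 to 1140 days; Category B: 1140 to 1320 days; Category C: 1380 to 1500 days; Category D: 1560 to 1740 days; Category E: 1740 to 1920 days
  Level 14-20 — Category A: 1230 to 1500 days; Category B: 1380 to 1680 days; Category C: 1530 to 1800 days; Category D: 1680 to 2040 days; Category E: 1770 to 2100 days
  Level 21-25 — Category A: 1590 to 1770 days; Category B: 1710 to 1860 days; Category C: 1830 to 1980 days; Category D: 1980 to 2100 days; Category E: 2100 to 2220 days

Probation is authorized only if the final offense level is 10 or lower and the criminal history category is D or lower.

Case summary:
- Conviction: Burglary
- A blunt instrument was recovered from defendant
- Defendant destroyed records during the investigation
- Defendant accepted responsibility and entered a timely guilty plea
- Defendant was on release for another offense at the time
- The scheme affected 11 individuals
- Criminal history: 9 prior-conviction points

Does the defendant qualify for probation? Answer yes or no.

Base offense level for burglary: 18.
A1 applies: 18 + 2 = 20.
A2 applies (level before this adjustment is 20 ≥ 20, so +5): 20 + 5 = 25.
A3 applies (level before this adjustment is 25 ≥ 8, so +5): 25 + 5 = 30.
A4 applies: 30 − 2 = 28.
A5 applies: 28 + 2 = 30.
Level 30 exceeds the maximum of 25; capped at 25.
Final offense level: 25.
Criminal history: 9 prior points → Category C (9).
Level 25 falls in the 21-25 band.
Grid: Level 21-25 × Category C = 1830-1980 days.
Probation check: level 25 > 10 and category C ≤ D → not eligible.

No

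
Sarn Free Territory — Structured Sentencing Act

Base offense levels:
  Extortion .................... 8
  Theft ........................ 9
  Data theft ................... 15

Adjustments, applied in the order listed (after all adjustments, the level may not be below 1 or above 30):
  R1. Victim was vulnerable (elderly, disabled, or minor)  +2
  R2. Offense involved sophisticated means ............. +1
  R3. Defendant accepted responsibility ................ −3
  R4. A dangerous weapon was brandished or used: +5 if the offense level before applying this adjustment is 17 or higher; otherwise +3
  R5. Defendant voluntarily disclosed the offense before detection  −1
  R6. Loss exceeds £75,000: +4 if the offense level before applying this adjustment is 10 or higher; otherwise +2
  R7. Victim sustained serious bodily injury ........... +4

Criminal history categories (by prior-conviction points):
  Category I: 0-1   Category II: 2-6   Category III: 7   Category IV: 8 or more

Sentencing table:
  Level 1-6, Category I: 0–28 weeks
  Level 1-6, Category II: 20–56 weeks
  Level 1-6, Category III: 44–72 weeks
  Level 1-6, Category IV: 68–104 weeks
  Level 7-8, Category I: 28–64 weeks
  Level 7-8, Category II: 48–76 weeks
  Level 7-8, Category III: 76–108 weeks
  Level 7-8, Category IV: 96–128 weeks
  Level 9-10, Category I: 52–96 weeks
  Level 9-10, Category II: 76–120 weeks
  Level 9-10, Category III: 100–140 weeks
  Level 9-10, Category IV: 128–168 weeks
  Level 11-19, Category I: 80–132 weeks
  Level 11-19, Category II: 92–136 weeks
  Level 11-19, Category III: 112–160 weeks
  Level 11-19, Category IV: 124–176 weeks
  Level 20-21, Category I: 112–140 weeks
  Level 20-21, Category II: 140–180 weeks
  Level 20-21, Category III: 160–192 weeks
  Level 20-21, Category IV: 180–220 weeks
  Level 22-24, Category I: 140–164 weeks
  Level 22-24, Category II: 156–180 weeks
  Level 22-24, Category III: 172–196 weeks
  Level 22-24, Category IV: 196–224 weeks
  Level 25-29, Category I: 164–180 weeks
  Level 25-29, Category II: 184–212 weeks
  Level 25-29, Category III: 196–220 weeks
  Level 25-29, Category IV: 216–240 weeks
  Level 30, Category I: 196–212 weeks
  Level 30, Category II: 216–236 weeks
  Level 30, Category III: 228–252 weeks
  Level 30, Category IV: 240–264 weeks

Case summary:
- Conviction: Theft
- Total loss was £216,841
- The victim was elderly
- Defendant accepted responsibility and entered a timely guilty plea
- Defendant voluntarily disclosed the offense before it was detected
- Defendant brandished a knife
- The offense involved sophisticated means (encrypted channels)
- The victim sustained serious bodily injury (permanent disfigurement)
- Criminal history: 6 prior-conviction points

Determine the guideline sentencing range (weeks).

92-136 weeks

Base offense level for theft: 9.
R1 applies: 9 + 2 = 11.
R2 applies: 11 + 1 = 12.
R3 applies: 12 − 3 = 9.
R4 applies (level before this adjustment is 9 < 17, so +3): 9 + 3 = 12.
R5 applies: 12 − 1 = 11.
R6 applies (level before this adjustment is 11 ≥ 10, so +4): 11 + 4 = 15.
R7 applies: 15 + 4 = 19.
Final offense level: 19.
Criminal history: 6 prior points → Category II (2-6).
Level 19 falls in the 11-19 band.
Grid: Level 11-19 × Category II = 92-136 weeks.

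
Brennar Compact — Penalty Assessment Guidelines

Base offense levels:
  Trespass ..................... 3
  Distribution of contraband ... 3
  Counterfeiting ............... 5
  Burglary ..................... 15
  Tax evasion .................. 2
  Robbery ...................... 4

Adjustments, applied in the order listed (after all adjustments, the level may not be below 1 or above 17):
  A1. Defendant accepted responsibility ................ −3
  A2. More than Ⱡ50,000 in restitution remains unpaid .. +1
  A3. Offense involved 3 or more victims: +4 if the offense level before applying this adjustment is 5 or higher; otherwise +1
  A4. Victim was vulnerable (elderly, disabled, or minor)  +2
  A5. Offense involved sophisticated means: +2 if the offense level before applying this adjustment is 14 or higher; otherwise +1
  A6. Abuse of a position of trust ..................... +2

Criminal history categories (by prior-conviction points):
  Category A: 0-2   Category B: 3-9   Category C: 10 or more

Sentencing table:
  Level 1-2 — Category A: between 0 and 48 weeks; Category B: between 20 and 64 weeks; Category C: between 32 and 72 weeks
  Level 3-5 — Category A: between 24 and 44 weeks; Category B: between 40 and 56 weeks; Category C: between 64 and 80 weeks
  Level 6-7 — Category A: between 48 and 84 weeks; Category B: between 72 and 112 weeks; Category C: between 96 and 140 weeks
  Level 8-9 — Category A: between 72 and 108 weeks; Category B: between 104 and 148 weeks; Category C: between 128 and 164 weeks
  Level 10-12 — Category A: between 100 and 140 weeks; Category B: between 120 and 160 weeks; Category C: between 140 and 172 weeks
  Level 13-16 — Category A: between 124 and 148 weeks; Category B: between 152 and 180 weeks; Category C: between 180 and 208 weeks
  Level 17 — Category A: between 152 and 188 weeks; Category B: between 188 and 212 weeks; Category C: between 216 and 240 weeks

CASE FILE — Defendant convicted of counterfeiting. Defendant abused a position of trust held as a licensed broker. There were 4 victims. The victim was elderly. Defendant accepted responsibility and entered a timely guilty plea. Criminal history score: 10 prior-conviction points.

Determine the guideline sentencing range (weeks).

Base offense level for counterfeiting: 5.
A1 applies: 5 − 3 = 2.
A3 applies (level before this adjustment is 2 < 5, so +1): 2 + 1 = 3.
A4 applies: 3 + 2 = 5.
A6 applies: 5 + 2 = 7.
Final offense level: 7.
Criminal history: 10 prior points → Category C (10+).
Level 7 falls in the 6-7 band.
Grid: Level 6-7 × Category C = 96-140 weeks.

96-140 weeks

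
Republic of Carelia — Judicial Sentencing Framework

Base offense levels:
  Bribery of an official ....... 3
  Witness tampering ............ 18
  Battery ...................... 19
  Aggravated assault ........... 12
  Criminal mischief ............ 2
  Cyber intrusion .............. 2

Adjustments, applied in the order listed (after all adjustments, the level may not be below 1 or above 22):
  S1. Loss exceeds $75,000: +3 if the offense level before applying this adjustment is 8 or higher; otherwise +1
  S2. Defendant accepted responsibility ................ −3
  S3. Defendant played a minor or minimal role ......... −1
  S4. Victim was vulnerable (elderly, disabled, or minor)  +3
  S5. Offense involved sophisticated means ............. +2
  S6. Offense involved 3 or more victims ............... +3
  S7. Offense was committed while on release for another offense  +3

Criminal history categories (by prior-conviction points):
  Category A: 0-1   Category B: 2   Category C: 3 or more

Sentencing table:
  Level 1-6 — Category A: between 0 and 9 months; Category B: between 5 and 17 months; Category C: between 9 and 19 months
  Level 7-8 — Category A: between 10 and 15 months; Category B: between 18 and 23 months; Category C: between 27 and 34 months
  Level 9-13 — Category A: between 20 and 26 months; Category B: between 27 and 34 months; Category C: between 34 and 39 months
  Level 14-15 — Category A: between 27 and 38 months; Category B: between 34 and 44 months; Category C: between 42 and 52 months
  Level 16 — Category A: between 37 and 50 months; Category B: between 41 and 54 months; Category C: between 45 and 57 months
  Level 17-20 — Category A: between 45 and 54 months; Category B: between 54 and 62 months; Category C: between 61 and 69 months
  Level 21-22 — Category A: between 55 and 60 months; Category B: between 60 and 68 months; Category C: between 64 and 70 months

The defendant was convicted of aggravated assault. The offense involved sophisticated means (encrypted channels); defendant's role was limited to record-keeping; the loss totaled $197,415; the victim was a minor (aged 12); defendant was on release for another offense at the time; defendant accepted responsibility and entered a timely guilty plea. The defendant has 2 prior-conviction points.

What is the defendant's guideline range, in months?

54-62 months

Base offense level for aggravated assault: 12.
S1 applies (level before this adjustment is 12 ≥ 8, so +3): 12 + 3 = 15.
S2 applies: 15 − 3 = 12.
S3 applies: 12 − 1 = 11.
S4 applies: 11 + 3 = 14.
S5 applies: 14 + 2 = 16.
S7 applies: 16 + 3 = 19.
Final offense level: 19.
Criminal history: 2 prior points → Category B (2).
Level 19 falls in the 17-20 band.
Grid: Level 17-20 × Category B = 54-62 months.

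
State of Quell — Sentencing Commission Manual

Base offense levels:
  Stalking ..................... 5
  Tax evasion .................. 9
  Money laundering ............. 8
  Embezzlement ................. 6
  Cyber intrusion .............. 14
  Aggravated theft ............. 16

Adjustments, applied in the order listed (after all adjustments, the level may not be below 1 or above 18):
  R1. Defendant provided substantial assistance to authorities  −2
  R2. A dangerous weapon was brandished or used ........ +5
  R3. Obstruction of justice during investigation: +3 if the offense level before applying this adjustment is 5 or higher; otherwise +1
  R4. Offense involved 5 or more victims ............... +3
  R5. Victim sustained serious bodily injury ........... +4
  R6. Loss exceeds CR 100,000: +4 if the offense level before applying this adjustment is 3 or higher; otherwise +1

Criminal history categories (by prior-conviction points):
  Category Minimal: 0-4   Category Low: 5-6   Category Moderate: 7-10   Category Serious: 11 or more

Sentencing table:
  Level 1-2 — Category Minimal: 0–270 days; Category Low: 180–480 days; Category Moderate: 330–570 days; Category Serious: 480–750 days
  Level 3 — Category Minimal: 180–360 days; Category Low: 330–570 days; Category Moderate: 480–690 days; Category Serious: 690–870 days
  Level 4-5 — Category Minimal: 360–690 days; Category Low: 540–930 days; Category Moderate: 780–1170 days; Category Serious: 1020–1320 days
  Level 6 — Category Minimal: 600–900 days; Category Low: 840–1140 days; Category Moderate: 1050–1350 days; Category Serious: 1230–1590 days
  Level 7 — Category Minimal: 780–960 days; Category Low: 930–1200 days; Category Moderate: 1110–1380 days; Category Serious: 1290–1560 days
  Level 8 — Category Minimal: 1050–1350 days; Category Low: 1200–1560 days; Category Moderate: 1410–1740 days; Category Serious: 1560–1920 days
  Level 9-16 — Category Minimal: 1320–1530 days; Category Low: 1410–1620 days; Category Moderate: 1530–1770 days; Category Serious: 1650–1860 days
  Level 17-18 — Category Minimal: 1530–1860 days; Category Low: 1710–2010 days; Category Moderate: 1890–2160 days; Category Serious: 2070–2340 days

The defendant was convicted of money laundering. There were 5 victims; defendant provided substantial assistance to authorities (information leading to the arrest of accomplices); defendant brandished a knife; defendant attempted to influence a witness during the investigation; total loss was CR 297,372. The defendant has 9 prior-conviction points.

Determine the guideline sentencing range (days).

Base offense level for money laundering: 8.
R1 applies: 8 − 2 = 6.
R2 applies: 6 + 5 = 11.
R3 applies (level before this adjustment is 11 ≥ 5, so +3): 11 + 3 = 14.
R4 applies: 14 + 3 = 17.
R5 does not apply.
R6 applies (level before this adjustment is 17 ≥ 3, so +4): 17 + 4 = 21.
Level 21 exceeds the maximum of 18; capped at 18.
Final offense level: 18.
Criminal history: 9 prior points → Category Moderate (7-10).
Level 18 falls in the 17-18 band.
Grid: Level 17-18 × Category Moderate = 1890-2160 days.

1890-2160 days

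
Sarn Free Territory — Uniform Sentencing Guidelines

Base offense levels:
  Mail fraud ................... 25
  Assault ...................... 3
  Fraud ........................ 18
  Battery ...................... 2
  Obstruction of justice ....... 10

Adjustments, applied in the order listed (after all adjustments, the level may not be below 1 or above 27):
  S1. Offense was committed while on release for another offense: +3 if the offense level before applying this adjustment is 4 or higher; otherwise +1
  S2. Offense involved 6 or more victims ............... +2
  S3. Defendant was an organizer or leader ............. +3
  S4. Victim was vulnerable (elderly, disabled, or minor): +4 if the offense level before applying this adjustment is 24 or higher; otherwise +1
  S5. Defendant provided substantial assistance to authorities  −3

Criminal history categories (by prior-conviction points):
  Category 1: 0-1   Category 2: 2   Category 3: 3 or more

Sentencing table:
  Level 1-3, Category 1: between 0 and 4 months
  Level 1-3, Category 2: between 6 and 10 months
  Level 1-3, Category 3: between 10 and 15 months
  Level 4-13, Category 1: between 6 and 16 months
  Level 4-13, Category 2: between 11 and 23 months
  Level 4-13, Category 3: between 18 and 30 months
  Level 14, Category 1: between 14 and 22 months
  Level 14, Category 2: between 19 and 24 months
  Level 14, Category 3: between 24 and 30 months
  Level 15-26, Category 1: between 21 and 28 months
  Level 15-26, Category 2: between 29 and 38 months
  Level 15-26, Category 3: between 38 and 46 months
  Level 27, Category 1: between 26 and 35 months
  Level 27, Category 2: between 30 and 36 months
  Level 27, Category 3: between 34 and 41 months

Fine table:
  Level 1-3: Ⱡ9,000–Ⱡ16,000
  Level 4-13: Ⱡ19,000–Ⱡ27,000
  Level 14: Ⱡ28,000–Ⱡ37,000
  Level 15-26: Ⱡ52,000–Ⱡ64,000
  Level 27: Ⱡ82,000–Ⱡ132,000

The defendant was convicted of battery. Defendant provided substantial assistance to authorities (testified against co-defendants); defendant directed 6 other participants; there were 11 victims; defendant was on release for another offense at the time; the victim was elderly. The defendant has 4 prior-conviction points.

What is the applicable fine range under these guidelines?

Base offense level for battery: 2.
S1 applies (level before this adjustment is 2 < 4, so +1): 2 + 1 = 3.
S2 applies: 3 + 2 = 5.
S3 applies: 5 + 3 = 8.
S4 applies (level before this adjustment is 8 < 24, so +1): 8 + 1 = 9.
S5 applies: 9 − 3 = 6.
Final offense level: 6.
Level 6 falls in the 4-13 band.
Fine table: Level 4-13 → Ⱡ19,000–Ⱡ27,000.

Ⱡ19,000–Ⱡ27,000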